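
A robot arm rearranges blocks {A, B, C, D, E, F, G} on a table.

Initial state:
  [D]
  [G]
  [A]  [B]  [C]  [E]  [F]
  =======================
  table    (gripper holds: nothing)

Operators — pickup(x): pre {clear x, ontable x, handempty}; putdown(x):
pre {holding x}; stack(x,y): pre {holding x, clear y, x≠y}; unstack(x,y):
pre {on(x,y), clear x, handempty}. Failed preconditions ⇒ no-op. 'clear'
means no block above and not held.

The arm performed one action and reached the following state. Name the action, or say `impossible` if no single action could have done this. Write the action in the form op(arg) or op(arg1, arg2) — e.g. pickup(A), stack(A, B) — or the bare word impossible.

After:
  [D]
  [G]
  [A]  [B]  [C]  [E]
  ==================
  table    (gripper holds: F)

pickup(F)

target: towers=[A/G/D; B; C; E] holding=F
         pickup(B) → towers=[A/G/D; C; E; F] holding=B
         pickup(F) → towers=[A/G/D; B; C; E] holding=F  ← match
     unstack(D, G) → towers=[A/G; B; C; E; F] holding=D
         pickup(E) → towers=[A/G/D; B; C; F] holding=E
         pickup(C) → towers=[A/G/D; B; E; F] holding=C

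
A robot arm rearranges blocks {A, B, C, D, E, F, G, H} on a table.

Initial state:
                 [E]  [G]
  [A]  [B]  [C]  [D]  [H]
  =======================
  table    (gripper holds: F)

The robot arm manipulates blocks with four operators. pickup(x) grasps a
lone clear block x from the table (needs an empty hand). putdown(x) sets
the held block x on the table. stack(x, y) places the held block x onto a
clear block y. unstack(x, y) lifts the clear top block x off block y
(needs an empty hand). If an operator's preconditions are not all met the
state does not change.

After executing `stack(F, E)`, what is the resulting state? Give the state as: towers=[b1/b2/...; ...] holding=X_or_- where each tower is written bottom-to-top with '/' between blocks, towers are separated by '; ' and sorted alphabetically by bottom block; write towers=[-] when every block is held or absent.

towers=[A; B; C; D/E/F; H/G] holding=-

before: towers=[A; B; C; D/E; H/G] holding=F
pre[stack(F, E)]: holding(F) ✓, clear(E) ✓, F≠E ✓
all met → apply stack(F, E)
after:  towers=[A; B; C; D/E/F; H/G] holding=-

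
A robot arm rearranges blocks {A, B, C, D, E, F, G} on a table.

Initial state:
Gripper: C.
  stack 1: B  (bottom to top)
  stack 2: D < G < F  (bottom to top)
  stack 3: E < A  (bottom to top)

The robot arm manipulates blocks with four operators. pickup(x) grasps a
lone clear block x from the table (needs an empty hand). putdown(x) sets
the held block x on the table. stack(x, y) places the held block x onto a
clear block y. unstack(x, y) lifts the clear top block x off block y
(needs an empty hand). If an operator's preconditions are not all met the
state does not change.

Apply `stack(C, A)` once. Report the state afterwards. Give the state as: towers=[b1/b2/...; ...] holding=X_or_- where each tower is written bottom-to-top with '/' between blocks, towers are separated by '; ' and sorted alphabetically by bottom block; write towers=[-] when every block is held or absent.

before: towers=[B; D/G/F; E/A] holding=C
pre[stack(C, A)]: holding(C) ✓, clear(A) ✓, C≠A ✓
all met → apply stack(C, A)
after:  towers=[B; D/G/F; E/A/C] holding=-

towers=[B; D/G/F; E/A/C] holding=-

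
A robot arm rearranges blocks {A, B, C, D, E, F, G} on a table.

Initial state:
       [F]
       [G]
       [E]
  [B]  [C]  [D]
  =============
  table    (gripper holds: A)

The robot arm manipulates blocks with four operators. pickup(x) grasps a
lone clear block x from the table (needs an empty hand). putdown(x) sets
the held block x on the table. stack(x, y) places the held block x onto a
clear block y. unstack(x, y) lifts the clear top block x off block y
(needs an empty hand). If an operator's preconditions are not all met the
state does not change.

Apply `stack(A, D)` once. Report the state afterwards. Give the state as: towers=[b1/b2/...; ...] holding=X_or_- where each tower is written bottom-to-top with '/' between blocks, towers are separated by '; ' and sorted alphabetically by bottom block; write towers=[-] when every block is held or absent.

before: towers=[B; C/E/G/F; D] holding=A
pre[stack(A, D)]: holding(A) yes, clear(D) yes, A≠D yes
all met → apply stack(A, D)
after:  towers=[B; C/E/G/F; D/A] holding=-

towers=[B; C/E/G/F; D/A] holding=-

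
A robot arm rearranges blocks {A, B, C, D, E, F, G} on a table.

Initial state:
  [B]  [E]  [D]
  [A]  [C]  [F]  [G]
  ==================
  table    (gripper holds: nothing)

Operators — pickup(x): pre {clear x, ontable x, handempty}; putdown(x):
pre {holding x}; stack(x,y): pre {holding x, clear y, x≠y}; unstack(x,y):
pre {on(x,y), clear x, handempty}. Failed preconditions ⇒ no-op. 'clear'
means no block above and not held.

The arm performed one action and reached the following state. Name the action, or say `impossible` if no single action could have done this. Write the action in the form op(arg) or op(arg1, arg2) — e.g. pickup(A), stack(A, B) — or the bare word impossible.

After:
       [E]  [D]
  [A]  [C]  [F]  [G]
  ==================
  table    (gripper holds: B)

unstack(B, A)

target: towers=[A; C/E; F/D; G] holding=B
     unstack(B, A) → towers=[A; C/E; F/D; G] holding=B  ← match
         pickup(G) → towers=[A/B; C/E; F/D] holding=G
     unstack(D, F) → towers=[A/B; C/E; F; G] holding=D
     unstack(E, C) → towers=[A/B; C; F/D; G] holding=E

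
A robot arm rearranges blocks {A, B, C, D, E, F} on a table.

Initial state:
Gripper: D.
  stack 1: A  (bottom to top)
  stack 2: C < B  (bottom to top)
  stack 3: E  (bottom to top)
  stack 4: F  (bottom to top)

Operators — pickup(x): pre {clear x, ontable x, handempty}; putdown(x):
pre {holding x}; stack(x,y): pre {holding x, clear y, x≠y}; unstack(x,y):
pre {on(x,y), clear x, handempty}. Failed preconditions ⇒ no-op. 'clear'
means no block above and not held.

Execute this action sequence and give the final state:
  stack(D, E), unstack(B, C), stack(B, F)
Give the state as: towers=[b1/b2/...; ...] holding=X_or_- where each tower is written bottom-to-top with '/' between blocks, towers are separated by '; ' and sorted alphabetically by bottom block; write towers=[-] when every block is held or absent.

step 1 (stack(D, E)): towers=[A; C/B; E/D; F] holding=-
step 2 (unstack(B, C)): towers=[A; C; E/D; F] holding=B
step 3 (stack(B, F)): towers=[A; C; E/D; F/B] holding=-

towers=[A; C; E/D; F/B] holding=-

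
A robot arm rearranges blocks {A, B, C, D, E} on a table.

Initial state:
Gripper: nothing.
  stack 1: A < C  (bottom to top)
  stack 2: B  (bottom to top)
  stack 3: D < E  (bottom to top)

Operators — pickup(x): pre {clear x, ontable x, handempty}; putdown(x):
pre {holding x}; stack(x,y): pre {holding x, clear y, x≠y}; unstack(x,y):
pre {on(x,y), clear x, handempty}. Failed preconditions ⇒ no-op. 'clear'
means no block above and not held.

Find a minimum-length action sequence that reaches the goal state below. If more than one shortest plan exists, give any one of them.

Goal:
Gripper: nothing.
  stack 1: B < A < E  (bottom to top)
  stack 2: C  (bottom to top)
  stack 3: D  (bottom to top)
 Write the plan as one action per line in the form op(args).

step 1 (unstack(C, A)): towers=[A; B; D/E] holding=C
step 2 (putdown(C)): towers=[A; B; C; D/E] holding=-
step 3 (pickup(A)): towers=[B; C; D/E] holding=A
step 4 (stack(A, B)): towers=[B/A; C; D/E] holding=-
step 5 (unstack(E, D)): towers=[B/A; C; D] holding=E
step 6 (stack(E, A)): towers=[B/A/E; C; D] holding=-
goal check: towers=[B/A/E; C; D] holding=- — reached (length 6, optimal by BFS)

unstack(C, A)
putdown(C)
pickup(A)
stack(A, B)
unstack(E, D)
stack(E, A)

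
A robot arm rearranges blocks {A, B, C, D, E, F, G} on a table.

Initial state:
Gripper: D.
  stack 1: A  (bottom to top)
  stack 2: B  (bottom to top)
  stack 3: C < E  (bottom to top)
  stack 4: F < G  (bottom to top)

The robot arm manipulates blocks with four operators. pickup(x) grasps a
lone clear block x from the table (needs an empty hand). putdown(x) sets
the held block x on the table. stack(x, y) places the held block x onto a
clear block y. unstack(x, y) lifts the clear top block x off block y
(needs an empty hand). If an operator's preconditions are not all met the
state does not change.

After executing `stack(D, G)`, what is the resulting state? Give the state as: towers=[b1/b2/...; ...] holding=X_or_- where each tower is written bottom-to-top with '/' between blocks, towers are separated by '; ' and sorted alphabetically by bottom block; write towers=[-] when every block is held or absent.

towers=[A; B; C/E; F/G/D] holding=-

before: towers=[A; B; C/E; F/G] holding=D
pre[stack(D, G)]: holding(D) ok, clear(G) ok, D≠G ok
all met → apply stack(D, G)
after:  towers=[A; B; C/E; F/G/D] holding=-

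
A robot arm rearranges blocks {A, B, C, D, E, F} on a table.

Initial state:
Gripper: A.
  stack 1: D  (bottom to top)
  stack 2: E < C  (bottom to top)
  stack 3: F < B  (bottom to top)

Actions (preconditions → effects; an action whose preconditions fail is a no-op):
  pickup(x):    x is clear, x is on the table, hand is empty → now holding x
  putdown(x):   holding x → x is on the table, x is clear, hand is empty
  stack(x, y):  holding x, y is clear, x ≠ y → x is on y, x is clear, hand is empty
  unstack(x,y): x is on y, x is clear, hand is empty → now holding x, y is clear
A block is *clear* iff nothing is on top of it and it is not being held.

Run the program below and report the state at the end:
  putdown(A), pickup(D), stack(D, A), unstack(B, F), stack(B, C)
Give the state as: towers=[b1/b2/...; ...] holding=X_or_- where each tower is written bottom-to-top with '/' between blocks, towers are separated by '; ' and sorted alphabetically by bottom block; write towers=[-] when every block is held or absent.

towers=[A/D; E/C/B; F] holding=-

step 1 (putdown(A)): towers=[A; D; E/C; F/B] holding=-
step 2 (pickup(D)): towers=[A; E/C; F/B] holding=D
step 3 (stack(D, A)): towers=[A/D; E/C; F/B] holding=-
step 4 (unstack(B, F)): towers=[A/D; E/C; F] holding=B
step 5 (stack(B, C)): towers=[A/D; E/C/B; F] holding=-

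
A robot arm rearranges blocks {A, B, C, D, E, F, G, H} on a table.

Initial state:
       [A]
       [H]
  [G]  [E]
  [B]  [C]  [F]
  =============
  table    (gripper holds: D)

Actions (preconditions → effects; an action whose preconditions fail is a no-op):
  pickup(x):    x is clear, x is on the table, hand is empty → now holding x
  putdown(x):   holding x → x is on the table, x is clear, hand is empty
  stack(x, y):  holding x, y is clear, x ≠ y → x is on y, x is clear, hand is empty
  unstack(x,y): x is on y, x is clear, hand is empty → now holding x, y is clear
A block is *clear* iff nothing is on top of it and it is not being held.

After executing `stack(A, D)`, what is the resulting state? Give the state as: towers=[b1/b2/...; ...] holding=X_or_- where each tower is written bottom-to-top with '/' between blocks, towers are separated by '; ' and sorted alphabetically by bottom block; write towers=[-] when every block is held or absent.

before: towers=[B/G; C/E/H/A; F] holding=D
pre[stack(A, D)]: holding(A) fail, clear(D) fail, A≠D ok
holding(A), clear(D) unmet → stack(A, D) is a no-op
after:  towers=[B/G; C/E/H/A; F] holding=D

towers=[B/G; C/E/H/A; F] holding=D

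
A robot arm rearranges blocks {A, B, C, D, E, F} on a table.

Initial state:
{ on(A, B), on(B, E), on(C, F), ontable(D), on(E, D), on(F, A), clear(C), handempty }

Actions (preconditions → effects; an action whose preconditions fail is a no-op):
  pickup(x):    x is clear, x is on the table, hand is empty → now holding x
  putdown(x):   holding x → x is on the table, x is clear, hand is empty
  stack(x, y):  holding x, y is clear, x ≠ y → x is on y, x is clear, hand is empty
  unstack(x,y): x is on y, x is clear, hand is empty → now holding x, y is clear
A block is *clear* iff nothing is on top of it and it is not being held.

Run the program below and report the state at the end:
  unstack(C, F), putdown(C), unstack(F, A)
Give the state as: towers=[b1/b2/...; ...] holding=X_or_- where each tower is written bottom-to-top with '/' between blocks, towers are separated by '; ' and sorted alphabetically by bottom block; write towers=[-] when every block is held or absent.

towers=[C; D/E/B/A] holding=F

step 1 (unstack(C, F)): towers=[D/E/B/A/F] holding=C
step 2 (putdown(C)): towers=[C; D/E/B/A/F] holding=-
step 3 (unstack(F, A)): towers=[C; D/E/B/A] holding=F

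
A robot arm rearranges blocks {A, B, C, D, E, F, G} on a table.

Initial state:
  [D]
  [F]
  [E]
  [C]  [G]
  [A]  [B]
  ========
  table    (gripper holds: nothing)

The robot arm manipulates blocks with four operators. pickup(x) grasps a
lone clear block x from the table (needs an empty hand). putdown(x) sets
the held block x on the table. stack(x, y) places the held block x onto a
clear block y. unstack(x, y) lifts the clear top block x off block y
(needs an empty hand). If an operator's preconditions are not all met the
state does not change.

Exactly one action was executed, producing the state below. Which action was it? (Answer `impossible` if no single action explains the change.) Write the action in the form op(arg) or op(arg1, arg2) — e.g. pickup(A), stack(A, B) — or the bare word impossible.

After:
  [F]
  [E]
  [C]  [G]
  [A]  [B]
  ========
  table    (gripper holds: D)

target: towers=[A/C/E/F; B/G] holding=D
     unstack(G, B) → towers=[A/C/E/F/D; B] holding=G
     unstack(D, F) → towers=[A/C/E/F; B/G] holding=D  ← match

unstack(D, F)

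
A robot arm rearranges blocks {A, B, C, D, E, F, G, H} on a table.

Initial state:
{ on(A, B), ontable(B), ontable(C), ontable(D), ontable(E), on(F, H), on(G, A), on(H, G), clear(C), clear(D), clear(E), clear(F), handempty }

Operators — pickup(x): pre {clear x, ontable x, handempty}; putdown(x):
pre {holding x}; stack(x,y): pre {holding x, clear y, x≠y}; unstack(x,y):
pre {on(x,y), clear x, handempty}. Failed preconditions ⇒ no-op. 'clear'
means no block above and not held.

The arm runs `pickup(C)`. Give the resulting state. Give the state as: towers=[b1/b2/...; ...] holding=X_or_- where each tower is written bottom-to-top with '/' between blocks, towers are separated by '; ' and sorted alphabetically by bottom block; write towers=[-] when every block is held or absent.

towers=[B/A/G/H/F; D; E] holding=C

before: towers=[B/A/G/H/F; C; D; E] holding=-
pre[pickup(C)]: clear(C) ✓, ontable(C) ✓, handempty ✓
all met → apply pickup(C)
after:  towers=[B/A/G/H/F; D; E] holding=C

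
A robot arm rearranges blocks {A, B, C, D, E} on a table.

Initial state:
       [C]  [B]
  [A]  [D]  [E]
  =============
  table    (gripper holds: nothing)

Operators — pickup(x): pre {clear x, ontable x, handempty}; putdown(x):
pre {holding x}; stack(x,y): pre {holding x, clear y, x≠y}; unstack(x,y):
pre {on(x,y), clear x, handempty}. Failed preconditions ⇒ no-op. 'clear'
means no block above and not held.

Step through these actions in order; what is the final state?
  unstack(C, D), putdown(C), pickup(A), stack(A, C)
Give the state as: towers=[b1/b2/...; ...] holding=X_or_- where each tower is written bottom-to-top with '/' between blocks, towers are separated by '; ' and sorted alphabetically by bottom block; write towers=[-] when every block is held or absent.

step 1 (unstack(C, D)): towers=[A; D; E/B] holding=C
step 2 (putdown(C)): towers=[A; C; D; E/B] holding=-
step 3 (pickup(A)): towers=[C; D; E/B] holding=A
step 4 (stack(A, C)): towers=[C/A; D; E/B] holding=-

towers=[C/A; D; E/B] holding=-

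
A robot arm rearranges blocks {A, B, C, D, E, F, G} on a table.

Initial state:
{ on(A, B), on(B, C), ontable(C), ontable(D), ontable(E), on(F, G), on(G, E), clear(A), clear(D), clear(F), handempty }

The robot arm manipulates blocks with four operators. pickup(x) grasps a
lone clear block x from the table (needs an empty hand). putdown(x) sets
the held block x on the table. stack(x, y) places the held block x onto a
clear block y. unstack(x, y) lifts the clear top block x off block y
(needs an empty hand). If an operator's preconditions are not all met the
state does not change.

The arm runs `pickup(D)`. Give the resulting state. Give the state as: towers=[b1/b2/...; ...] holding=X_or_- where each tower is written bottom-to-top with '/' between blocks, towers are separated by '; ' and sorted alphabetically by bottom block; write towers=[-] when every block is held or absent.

before: towers=[C/B/A; D; E/G/F] holding=-
pre[pickup(D)]: clear(D) ✓, ontable(D) ✓, handempty ✓
all met → apply pickup(D)
after:  towers=[C/B/A; E/G/F] holding=D

towers=[C/B/A; E/G/F] holding=D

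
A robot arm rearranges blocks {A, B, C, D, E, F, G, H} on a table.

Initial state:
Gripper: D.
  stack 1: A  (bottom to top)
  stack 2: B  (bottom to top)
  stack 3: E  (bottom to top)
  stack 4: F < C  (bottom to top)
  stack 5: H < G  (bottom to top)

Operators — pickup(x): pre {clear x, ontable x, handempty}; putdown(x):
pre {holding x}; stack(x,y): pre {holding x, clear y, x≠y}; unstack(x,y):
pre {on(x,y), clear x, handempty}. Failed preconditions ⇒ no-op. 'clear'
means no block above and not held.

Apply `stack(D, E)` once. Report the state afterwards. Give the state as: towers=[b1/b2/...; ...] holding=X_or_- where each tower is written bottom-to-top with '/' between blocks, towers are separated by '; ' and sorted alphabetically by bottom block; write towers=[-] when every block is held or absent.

towers=[A; B; E/D; F/C; H/G] holding=-

before: towers=[A; B; E; F/C; H/G] holding=D
pre[stack(D, E)]: holding(D) ✓, clear(E) ✓, D≠E ✓
all met → apply stack(D, E)
after:  towers=[A; B; E/D; F/C; H/G] holding=-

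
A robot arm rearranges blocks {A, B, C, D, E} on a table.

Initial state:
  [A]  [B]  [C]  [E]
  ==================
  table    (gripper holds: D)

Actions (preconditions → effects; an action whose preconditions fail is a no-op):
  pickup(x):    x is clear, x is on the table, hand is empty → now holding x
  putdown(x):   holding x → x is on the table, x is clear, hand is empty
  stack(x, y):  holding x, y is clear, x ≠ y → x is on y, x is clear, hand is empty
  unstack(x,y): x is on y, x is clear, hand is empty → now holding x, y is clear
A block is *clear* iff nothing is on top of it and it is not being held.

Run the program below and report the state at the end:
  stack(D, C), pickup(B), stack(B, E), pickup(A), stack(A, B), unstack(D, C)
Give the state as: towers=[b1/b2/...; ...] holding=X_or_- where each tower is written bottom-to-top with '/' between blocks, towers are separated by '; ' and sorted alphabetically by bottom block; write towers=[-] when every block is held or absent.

step 1 (stack(D, C)): towers=[A; B; C/D; E] holding=-
step 2 (pickup(B)): towers=[A; C/D; E] holding=B
step 3 (stack(B, E)): towers=[A; C/D; E/B] holding=-
step 4 (pickup(A)): towers=[C/D; E/B] holding=A
step 5 (stack(A, B)): towers=[C/D; E/B/A] holding=-
step 6 (unstack(D, C)): towers=[C; E/B/A] holding=D

towers=[C; E/B/A] holding=D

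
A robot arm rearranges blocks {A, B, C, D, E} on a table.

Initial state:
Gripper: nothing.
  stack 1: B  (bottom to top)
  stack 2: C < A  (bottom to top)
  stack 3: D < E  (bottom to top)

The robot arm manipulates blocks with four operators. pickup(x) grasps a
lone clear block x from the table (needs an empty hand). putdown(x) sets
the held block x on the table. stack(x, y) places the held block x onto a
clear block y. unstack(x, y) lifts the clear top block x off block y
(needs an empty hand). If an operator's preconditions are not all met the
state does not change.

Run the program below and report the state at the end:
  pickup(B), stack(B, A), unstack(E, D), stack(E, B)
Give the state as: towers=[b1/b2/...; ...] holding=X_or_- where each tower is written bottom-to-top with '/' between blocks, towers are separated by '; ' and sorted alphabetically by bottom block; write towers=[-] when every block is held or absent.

step 1 (pickup(B)): towers=[C/A; D/E] holding=B
step 2 (stack(B, A)): towers=[C/A/B; D/E] holding=-
step 3 (unstack(E, D)): towers=[C/A/B; D] holding=E
step 4 (stack(E, B)): towers=[C/A/B/E; D] holding=-

towers=[C/A/B/E; D] holding=-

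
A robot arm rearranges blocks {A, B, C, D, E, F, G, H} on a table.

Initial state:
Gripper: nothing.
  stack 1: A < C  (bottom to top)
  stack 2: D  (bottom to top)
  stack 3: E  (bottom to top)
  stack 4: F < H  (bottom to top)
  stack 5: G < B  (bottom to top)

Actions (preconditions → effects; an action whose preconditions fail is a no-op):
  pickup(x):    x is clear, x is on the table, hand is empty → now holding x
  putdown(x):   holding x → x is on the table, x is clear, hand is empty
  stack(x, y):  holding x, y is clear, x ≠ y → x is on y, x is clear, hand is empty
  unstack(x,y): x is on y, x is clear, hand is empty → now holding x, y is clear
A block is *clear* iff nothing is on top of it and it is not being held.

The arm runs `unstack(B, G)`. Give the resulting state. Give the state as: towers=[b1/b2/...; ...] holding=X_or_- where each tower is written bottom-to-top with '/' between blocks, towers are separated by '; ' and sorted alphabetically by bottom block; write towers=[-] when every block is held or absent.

towers=[A/C; D; E; F/H; G] holding=B

before: towers=[A/C; D; E; F/H; G/B] holding=-
pre[unstack(B, G)]: on(B,G) ok, clear(B) ok, handempty ok
all met → apply unstack(B, G)
after:  towers=[A/C; D; E; F/H; G] holding=B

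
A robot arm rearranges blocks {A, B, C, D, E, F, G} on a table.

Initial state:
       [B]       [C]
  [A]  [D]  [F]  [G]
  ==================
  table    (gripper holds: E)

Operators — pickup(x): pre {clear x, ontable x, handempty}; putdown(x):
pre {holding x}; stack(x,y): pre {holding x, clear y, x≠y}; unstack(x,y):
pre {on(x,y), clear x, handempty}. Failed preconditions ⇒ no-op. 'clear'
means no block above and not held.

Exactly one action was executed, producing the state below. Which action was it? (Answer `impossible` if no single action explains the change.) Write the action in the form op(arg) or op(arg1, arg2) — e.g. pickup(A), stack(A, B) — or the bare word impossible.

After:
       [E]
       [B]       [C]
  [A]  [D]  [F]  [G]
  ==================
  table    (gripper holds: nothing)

target: towers=[A; D/B/E; F; G/C] holding=-
        putdown(E) → towers=[A; D/B; E; F; G/C] holding=-
       stack(E, B) → towers=[A; D/B/E; F; G/C] holding=-  ← match
       stack(E, F) → towers=[A; D/B; F/E; G/C] holding=-
       stack(E, A) → towers=[A/E; D/B; F; G/C] holding=-
       stack(E, C) → towers=[A; D/B; F; G/C/E] holding=-

stack(E, B)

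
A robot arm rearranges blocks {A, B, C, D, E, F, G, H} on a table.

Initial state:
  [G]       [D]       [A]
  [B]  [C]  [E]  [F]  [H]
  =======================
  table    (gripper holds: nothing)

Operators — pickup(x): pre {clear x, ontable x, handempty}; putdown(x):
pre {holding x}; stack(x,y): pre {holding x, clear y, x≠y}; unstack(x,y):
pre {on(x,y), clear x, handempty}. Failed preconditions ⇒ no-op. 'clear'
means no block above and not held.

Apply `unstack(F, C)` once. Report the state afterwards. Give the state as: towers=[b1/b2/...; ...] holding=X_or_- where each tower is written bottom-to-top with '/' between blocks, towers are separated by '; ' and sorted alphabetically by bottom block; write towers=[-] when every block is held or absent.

before: towers=[B/G; C; E/D; F; H/A] holding=-
pre[unstack(F, C)]: on(F,C) no, clear(F) yes, handempty yes
on(F,C) unmet → unstack(F, C) is a no-op
after:  towers=[B/G; C; E/D; F; H/A] holding=-

towers=[B/G; C; E/D; F; H/A] holding=-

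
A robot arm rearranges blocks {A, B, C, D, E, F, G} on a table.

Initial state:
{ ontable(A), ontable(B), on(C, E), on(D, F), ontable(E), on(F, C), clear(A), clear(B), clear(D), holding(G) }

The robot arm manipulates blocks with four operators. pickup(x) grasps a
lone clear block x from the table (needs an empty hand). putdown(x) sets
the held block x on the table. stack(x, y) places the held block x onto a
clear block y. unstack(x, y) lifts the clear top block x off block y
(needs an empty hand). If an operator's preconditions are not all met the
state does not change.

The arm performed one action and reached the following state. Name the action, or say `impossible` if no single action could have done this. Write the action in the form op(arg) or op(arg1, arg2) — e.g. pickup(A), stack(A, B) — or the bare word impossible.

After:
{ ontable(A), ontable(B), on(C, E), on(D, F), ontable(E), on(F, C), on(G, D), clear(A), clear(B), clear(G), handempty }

stack(G, D)

target: towers=[A; B; E/C/F/D/G] holding=-
        putdown(G) → towers=[A; B; E/C/F/D; G] holding=-
       stack(G, B) → towers=[A; B/G; E/C/F/D] holding=-
       stack(G, D) → towers=[A; B; E/C/F/D/G] holding=-  ← match
       stack(G, A) → towers=[A/G; B; E/C/F/D] holding=-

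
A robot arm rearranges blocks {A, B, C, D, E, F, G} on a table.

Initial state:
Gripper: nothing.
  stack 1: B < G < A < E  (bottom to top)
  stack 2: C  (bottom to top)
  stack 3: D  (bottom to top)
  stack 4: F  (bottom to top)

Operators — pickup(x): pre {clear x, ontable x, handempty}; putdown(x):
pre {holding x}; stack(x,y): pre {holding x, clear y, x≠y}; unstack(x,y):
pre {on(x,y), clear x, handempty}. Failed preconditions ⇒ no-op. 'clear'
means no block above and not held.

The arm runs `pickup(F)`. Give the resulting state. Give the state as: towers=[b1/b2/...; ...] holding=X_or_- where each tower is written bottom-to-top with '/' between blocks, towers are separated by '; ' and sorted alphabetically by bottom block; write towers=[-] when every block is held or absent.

before: towers=[B/G/A/E; C; D; F] holding=-
pre[pickup(F)]: clear(F) yes, ontable(F) yes, handempty yes
all met → apply pickup(F)
after:  towers=[B/G/A/E; C; D] holding=F

towers=[B/G/A/E; C; D] holding=F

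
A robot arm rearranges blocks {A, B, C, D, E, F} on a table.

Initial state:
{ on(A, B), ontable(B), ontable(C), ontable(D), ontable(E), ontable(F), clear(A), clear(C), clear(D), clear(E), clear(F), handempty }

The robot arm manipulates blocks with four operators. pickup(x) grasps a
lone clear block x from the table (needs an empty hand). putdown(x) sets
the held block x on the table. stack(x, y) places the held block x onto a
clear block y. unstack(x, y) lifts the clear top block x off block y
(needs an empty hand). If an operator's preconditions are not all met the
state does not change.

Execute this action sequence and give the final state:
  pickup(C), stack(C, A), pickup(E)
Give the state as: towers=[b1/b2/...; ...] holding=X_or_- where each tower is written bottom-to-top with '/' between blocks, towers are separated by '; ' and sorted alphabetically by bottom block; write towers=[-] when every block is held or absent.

towers=[B/A/C; D; F] holding=E

step 1 (pickup(C)): towers=[B/A; D; E; F] holding=C
step 2 (stack(C, A)): towers=[B/A/C; D; E; F] holding=-
step 3 (pickup(E)): towers=[B/A/C; D; F] holding=E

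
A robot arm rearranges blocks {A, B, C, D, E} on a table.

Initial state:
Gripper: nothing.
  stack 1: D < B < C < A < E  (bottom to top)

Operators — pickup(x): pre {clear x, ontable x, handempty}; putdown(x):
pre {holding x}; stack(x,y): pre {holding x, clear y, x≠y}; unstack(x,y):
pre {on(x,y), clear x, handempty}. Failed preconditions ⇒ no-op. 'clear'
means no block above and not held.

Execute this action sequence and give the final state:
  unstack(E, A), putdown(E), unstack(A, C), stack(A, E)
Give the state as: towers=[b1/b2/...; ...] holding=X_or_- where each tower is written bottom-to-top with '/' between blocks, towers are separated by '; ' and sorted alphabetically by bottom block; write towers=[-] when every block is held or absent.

step 1 (unstack(E, A)): towers=[D/B/C/A] holding=E
step 2 (putdown(E)): towers=[D/B/C/A; E] holding=-
step 3 (unstack(A, C)): towers=[D/B/C; E] holding=A
step 4 (stack(A, E)): towers=[D/B/C; E/A] holding=-

towers=[D/B/C; E/A] holding=-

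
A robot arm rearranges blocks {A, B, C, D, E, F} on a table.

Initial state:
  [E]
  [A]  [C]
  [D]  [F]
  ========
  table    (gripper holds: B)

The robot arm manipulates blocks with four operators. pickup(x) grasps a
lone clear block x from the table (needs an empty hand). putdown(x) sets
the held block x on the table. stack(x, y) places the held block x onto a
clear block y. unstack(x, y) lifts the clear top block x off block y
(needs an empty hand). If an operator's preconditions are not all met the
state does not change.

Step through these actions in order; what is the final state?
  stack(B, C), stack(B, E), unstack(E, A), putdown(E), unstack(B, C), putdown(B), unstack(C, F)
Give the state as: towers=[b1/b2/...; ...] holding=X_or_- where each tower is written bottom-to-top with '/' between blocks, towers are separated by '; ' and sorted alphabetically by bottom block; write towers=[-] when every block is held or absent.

step 1 (stack(B, C)): towers=[D/A/E; F/C/B] holding=-
step 2 (stack(B, E)) [no-op]: towers=[D/A/E; F/C/B] holding=-
step 3 (unstack(E, A)): towers=[D/A; F/C/B] holding=E
step 4 (putdown(E)): towers=[D/A; E; F/C/B] holding=-
step 5 (unstack(B, C)): towers=[D/A; E; F/C] holding=B
step 6 (putdown(B)): towers=[B; D/A; E; F/C] holding=-
step 7 (unstack(C, F)): towers=[B; D/A; E; F] holding=C

towers=[B; D/A; E; F] holding=C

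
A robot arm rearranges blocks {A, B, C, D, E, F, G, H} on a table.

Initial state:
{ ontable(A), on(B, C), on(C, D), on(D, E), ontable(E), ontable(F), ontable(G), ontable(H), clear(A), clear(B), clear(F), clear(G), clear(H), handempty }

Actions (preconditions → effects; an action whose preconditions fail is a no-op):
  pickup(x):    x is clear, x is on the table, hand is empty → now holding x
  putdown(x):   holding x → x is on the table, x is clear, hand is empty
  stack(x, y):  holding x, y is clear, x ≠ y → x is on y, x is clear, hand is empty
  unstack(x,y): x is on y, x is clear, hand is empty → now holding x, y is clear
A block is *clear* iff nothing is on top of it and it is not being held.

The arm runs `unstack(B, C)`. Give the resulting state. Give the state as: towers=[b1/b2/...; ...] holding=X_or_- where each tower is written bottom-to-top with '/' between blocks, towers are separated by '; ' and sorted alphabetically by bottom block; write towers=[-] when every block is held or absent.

before: towers=[A; E/D/C/B; F; G; H] holding=-
pre[unstack(B, C)]: on(B,C) ok, clear(B) ok, handempty ok
all met → apply unstack(B, C)
after:  towers=[A; E/D/C; F; G; H] holding=B

towers=[A; E/D/C; F; G; H] holding=B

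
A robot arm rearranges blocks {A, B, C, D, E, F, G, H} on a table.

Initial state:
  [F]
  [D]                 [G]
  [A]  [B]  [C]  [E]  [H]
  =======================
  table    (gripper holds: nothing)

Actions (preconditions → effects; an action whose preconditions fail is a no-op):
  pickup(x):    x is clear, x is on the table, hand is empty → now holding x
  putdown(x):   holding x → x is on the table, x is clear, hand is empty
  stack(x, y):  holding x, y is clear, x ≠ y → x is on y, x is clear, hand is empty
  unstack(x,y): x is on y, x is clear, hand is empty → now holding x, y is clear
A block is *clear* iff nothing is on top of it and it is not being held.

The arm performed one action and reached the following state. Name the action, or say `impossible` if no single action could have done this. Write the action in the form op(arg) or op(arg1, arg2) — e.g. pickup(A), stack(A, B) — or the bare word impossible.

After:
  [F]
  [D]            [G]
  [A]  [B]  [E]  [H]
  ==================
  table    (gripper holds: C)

pickup(C)

target: towers=[A/D/F; B; E; H/G] holding=C
     unstack(G, H) → towers=[A/D/F; B; C; E; H] holding=G
         pickup(E) → towers=[A/D/F; B; C; H/G] holding=E
         pickup(B) → towers=[A/D/F; C; E; H/G] holding=B
     unstack(F, D) → towers=[A/D; B; C; E; H/G] holding=F
         pickup(C) → towers=[A/D/F; B; E; H/G] holding=C  ← match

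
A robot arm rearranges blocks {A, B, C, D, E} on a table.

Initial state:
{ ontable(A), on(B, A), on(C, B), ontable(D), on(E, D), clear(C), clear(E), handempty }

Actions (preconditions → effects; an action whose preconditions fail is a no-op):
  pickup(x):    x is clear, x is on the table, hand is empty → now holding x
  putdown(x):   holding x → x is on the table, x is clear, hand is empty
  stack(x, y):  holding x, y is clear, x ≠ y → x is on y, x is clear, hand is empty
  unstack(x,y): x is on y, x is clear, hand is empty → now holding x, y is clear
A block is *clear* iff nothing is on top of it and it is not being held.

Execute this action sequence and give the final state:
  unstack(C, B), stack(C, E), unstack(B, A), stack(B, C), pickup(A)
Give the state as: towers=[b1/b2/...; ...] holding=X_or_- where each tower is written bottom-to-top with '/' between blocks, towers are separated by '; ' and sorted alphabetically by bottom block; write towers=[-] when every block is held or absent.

step 1 (unstack(C, B)): towers=[A/B; D/E] holding=C
step 2 (stack(C, E)): towers=[A/B; D/E/C] holding=-
step 3 (unstack(B, A)): towers=[A; D/E/C] holding=B
step 4 (stack(B, C)): towers=[A; D/E/C/B] holding=-
step 5 (pickup(A)): towers=[D/E/C/B] holding=A

towers=[D/E/C/B] holding=A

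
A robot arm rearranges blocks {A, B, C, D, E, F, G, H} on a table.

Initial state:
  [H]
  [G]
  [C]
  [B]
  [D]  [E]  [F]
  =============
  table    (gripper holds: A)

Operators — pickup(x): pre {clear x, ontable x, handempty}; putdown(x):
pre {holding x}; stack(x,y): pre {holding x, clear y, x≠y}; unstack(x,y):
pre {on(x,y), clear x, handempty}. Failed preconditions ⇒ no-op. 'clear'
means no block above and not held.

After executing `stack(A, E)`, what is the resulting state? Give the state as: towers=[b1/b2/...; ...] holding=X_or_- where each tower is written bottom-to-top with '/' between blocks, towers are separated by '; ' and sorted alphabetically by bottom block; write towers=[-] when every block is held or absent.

before: towers=[D/B/C/G/H; E; F] holding=A
pre[stack(A, E)]: holding(A) ok, clear(E) ok, A≠E ok
all met → apply stack(A, E)
after:  towers=[D/B/C/G/H; E/A; F] holding=-

towers=[D/B/C/G/H; E/A; F] holding=-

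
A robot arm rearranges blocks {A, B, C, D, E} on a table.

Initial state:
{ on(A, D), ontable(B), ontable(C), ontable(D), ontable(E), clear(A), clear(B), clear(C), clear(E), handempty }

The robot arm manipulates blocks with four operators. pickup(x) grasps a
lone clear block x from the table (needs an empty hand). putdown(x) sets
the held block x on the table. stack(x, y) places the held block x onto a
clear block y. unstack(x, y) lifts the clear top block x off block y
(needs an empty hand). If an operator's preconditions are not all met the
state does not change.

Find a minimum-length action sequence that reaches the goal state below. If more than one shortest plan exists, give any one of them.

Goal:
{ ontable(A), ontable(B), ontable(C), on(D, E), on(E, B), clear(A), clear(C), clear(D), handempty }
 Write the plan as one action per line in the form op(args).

unstack(A, D)
putdown(A)
pickup(E)
stack(E, B)
pickup(D)
stack(D, E)

step 1 (unstack(A, D)): towers=[B; C; D; E] holding=A
step 2 (putdown(A)): towers=[A; B; C; D; E] holding=-
step 3 (pickup(E)): towers=[A; B; C; D] holding=E
step 4 (stack(E, B)): towers=[A; B/E; C; D] holding=-
step 5 (pickup(D)): towers=[A; B/E; C] holding=D
step 6 (stack(D, E)): towers=[A; B/E/D; C] holding=-
goal check: towers=[A; B/E/D; C] holding=- — reached (length 6, optimal by BFS)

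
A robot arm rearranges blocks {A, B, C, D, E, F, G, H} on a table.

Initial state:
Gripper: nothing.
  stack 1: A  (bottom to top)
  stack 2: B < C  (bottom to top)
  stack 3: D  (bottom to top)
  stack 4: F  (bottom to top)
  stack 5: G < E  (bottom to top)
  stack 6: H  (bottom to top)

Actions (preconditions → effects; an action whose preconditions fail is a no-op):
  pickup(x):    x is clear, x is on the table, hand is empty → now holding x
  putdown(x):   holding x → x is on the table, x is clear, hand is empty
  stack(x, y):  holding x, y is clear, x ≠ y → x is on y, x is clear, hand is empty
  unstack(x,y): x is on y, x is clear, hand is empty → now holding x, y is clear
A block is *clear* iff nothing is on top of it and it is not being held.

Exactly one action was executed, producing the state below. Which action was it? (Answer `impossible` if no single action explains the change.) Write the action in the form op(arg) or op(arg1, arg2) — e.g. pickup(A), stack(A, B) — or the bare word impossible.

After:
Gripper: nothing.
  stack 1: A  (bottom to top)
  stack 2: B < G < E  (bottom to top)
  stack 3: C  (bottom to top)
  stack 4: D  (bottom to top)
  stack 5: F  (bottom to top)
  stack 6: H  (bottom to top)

impossible

target: towers=[A; B/G/E; C; D; F; H] holding=-
         pickup(A) → towers=[B/C; D; F; G/E; H] holding=A
     unstack(E, G) → towers=[A; B/C; D; F; G; H] holding=E
         pickup(H) → towers=[A; B/C; D; F; G/E] holding=H
         pickup(F) → towers=[A; B/C; D; G/E; H] holding=F
         pickup(D) → towers=[A; B/C; F; G/E; H] holding=D
     unstack(C, B) → towers=[A; B; D; F; G/E; H] holding=C
none of the 6 applicable actions match → impossible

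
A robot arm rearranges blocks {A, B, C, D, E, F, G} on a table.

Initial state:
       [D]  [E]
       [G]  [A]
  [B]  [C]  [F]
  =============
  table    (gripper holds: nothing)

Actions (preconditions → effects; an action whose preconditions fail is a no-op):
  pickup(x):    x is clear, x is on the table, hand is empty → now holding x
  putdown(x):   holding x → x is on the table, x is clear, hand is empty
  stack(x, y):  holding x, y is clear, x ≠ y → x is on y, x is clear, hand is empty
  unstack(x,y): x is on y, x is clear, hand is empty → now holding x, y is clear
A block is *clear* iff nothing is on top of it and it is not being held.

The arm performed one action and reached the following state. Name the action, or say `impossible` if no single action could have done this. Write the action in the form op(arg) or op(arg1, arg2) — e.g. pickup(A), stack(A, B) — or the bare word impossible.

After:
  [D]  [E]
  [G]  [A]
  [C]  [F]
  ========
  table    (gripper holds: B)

pickup(B)

target: towers=[C/G/D; F/A/E] holding=B
         pickup(B) → towers=[C/G/D; F/A/E] holding=B  ← match
     unstack(D, G) → towers=[B; C/G; F/A/E] holding=D
     unstack(E, A) → towers=[B; C/G/D; F/A] holding=E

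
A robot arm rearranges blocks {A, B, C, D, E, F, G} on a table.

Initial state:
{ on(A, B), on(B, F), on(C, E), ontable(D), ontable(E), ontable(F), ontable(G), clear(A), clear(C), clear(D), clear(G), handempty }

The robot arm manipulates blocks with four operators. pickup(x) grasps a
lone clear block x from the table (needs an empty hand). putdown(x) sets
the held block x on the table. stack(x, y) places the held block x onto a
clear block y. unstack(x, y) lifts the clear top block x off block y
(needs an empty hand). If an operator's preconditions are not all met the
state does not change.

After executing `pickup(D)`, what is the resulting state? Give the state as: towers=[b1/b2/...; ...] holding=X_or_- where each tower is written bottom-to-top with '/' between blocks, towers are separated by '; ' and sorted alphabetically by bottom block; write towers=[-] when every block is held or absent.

towers=[E/C; F/B/A; G] holding=D

before: towers=[D; E/C; F/B/A; G] holding=-
pre[pickup(D)]: clear(D) yes, ontable(D) yes, handempty yes
all met → apply pickup(D)
after:  towers=[E/C; F/B/A; G] holding=D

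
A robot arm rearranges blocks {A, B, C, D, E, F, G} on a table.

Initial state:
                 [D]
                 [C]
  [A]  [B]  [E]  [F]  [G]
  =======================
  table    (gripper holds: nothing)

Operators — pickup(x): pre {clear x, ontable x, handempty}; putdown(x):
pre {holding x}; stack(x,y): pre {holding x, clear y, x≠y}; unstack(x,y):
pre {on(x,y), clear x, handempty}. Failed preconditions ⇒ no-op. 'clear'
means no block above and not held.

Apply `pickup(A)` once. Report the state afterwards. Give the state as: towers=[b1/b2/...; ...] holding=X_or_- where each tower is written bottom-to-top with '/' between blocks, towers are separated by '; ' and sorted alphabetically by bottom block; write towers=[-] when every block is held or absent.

before: towers=[A; B; E; F/C/D; G] holding=-
pre[pickup(A)]: clear(A) ok, ontable(A) ok, handempty ok
all met → apply pickup(A)
after:  towers=[B; E; F/C/D; G] holding=A

towers=[B; E; F/C/D; G] holding=A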